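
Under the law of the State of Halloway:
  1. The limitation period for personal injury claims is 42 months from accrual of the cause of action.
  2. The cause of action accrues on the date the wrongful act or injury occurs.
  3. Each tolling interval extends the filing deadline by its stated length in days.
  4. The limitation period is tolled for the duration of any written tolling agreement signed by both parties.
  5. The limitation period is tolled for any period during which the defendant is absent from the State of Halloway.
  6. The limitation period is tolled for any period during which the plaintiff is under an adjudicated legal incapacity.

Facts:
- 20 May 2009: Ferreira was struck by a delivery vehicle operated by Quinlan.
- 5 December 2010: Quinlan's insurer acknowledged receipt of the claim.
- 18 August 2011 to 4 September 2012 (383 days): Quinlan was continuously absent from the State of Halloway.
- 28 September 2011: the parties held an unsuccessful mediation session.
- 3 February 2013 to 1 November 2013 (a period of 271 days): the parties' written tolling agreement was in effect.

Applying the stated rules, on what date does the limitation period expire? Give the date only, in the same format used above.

The limitation period began to run on 20 May 2009.
42 months from 20 May 2009 is 20 November 2012.
The defendant's absence from the jurisdiction from 18 August 2011 to 4 September 2012 tolled the period for 383 days, extending the deadline to 8 December 2013.
Because the written tolling agreement ran from 3 February 2013 to 1 November 2013, the deadline is extended by 271 days to 5 September 2014.
The other events in the timeline have no effect on the limitation period under the stated rules.

5 September 2014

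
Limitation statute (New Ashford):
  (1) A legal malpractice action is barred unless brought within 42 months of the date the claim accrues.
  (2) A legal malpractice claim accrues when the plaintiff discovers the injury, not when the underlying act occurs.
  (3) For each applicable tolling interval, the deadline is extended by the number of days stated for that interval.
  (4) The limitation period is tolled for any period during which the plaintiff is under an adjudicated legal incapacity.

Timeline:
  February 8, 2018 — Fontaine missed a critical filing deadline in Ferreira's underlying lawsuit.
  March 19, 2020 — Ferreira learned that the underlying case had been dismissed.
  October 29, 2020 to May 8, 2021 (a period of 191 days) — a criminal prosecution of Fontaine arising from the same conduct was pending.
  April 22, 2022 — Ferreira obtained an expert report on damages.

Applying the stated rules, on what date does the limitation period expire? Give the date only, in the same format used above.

September 19, 2023

The claim did not accrue until Ferreira discovered the injury on March 19, 2020; the February 8, 2018 act date does not start the clock under the stated rule.
The untolled deadline — 42 months after March 19, 2020 — is September 19, 2023.
Although a criminal prosecution ran from October 29, 2020 to May 8, 2021, the stated rules do not make that a tolling event, so it is disregarded.
None of the other events listed affects the running of the period under the stated rules.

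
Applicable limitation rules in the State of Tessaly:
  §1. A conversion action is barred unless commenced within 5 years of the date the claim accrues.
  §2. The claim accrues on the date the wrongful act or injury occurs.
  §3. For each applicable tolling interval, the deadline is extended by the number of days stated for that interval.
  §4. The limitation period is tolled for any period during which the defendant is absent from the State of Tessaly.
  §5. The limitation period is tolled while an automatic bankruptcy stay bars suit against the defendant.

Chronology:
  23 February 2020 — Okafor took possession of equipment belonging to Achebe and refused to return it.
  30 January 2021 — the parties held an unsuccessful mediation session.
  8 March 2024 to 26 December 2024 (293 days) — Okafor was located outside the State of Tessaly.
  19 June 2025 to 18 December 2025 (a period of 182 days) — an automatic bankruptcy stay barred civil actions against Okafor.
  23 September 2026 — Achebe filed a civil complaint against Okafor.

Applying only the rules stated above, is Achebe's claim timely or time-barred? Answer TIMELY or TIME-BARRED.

The claim accrued on 23 February 2020, when the wrongful act occurred.
5 years from 23 February 2020 is 23 February 2025.
The period was tolled for 293 days by the defendant's absence from the jurisdiction (8 March 2024 to 26 December 2024), pushing the deadline to 13 December 2025.
Because the automatic bankruptcy stay ran from 19 June 2025 to 18 December 2025, the deadline is extended by 182 days to 13 June 2026.
Nothing else in the chronology tolls or restarts the period.
Achebe filed on 23 September 2026, after the 13 June 2026 deadline, so the action is time-barred.

TIME-BARRED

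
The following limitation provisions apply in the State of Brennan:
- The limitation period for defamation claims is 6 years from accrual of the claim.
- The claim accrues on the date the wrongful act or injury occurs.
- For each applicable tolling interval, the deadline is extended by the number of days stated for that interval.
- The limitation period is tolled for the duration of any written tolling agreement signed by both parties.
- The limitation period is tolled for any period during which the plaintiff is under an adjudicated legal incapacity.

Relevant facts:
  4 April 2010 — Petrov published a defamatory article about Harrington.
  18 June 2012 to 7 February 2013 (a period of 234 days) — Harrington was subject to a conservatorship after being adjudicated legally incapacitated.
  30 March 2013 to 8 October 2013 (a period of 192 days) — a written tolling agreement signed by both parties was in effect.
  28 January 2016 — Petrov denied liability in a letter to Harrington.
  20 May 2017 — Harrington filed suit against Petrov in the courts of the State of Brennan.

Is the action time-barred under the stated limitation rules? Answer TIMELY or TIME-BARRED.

TIMELY

The claim accrued on 4 April 2010, when the wrongful act occurred.
6 years from 4 April 2010 is 4 April 2016.
Because the plaintiff's legal incapacity ran from 18 June 2012 to 7 February 2013, the deadline is extended by 234 days to 24 November 2016.
The period was tolled for 192 days by the written tolling agreement (30 March 2013 to 8 October 2013), pushing the deadline to 4 June 2017.
None of the other events listed affects the running of the period under the stated rules.
Filing on 20 May 2017 beat the 4 June 2017 deadline — the action is timely.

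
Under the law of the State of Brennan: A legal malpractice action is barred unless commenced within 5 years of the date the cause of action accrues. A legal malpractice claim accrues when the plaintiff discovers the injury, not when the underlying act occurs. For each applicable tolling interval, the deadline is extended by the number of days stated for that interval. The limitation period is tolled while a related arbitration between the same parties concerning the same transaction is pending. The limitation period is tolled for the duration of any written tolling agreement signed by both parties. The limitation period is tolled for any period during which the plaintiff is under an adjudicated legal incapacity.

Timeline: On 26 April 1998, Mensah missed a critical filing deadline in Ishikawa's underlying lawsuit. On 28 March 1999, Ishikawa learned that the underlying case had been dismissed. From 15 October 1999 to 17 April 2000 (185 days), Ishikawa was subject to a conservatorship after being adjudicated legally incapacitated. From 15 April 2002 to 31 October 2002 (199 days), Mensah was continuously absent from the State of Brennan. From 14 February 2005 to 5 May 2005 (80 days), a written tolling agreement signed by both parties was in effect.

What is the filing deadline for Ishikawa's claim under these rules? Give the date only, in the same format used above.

The claim did not accrue until Ishikawa discovered the injury on 28 March 1999; the 26 April 1998 act date does not start the clock under the stated rule.
Adding the 5 years base period to 28 March 1999 gives a deadline of 28 March 2004, before any tolling.
Because the plaintiff's legal incapacity ran from 15 October 1999 to 17 April 2000, the deadline is extended by 185 days to 29 September 2004.
The written tolling agreement from 14 February 2005 to 5 May 2005 began after the period had already run on 29 September 2004, so it has no tolling effect.
Although the defendant's absence ran from 15 April 2002 to 31 October 2002, the stated rules do not make that a tolling event, so it is disregarded.

29 September 2004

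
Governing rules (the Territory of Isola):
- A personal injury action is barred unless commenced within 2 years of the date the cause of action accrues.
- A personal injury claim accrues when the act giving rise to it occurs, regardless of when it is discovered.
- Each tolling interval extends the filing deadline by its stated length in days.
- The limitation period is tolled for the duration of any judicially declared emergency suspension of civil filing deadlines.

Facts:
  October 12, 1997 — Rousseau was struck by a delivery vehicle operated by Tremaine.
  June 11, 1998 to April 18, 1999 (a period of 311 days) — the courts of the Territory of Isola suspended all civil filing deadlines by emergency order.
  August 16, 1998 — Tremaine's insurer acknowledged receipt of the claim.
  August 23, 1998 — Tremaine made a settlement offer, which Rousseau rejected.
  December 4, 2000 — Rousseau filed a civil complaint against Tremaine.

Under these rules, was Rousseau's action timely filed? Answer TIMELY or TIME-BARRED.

The cause of action accrued on October 12, 1997, the date of the act.
2 years from October 12, 1997 is October 12, 1999.
The period was tolled for 311 days by the emergency suspension of filing deadlines (June 11, 1998 to April 18, 1999), pushing the deadline to August 18, 2000.
None of the other events listed affects the running of the period under the stated rules.
Filing on December 4, 2000 missed the August 18, 2000 deadline — the action is time-barred.

TIME-BARRED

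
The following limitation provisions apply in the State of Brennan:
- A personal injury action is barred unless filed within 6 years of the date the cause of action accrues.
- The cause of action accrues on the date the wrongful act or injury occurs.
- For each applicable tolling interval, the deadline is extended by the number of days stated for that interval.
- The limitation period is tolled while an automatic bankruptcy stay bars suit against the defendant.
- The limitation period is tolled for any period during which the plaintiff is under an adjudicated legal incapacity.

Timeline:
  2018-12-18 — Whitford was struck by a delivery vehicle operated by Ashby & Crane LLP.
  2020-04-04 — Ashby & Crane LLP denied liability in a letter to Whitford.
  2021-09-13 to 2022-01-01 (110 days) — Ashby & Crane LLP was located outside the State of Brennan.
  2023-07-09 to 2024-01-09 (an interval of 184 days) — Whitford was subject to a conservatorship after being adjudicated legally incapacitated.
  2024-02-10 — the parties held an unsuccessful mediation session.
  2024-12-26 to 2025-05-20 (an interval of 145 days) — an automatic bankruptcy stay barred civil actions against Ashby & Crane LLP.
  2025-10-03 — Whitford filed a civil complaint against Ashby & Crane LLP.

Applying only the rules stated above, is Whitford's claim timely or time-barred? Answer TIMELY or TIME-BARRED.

TIMELY

The cause of action accrued on 2018-12-18, the date of the act.
Adding the 6 years base period to 2018-12-18 gives a deadline of 2024-12-18, before any tolling.
Because the plaintiff's legal incapacity ran from 2023-07-09 to 2024-01-09, the deadline is extended by 184 days to 2025-06-20.
Because the automatic bankruptcy stay ran from 2024-12-26 to 2025-05-20, the deadline is extended by 145 days to 2025-11-12.
The defendant's absence from the jurisdiction from 2021-09-13 to 2022-01-01 does not toll the period, because no stated rule makes the defendant's absence a tolling event.
The other events in the timeline have no effect on the limitation period under the stated rules.
Whitford filed on 2025-10-03, before the 2025-11-12 deadline, so the action is timely.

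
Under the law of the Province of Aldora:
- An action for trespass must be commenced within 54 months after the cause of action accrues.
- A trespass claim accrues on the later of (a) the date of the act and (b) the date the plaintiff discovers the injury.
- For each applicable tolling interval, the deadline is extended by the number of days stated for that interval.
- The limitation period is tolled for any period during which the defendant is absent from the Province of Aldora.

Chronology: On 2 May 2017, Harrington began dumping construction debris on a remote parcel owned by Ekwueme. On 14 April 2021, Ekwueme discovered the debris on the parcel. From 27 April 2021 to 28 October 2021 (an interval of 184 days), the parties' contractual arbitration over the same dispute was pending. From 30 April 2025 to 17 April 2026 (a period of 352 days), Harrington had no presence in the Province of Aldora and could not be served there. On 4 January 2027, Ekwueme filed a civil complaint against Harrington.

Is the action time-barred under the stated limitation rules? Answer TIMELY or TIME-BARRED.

Taking the later of the act (2 May 2017) and discovery (14 April 2021), the claim accrued on 14 April 2021.
Adding the 54 months base period to 14 April 2021 gives a deadline of 14 October 2025, before any tolling.
The period was tolled for 352 days by the defendant's absence from the jurisdiction (30 April 2025 to 17 April 2026), pushing the deadline to 1 October 2026.
The pending related arbitration from 27 April 2021 to 28 October 2021 does not toll the period, because no stated rule makes a pending arbitration a tolling event.
The 4 January 2027 filing falls after the 1 October 2026 deadline; the claim is time-barred.

TIME-BARRED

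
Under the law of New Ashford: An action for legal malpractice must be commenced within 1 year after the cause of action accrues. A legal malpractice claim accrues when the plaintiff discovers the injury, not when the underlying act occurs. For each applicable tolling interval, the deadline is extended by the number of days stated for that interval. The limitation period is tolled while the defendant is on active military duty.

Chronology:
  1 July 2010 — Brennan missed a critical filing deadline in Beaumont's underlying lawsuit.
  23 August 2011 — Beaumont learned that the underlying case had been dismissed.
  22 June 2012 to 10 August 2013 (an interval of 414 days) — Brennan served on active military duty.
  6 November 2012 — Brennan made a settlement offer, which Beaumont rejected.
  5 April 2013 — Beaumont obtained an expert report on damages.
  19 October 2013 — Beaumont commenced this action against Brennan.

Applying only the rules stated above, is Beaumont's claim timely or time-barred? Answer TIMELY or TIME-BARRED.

TIME-BARRED

Under the discovery rule, the claim accrued on 23 August 2011, when Beaumont discovered the injury — not on the 1 July 2010 date of the underlying act.
The untolled deadline — 1 year after 23 August 2011 — is 23 August 2012.
The defendant's active military service from 22 June 2012 to 10 August 2013 tolled the period for 414 days, extending the deadline to 11 October 2013.
None of the other events listed affects the running of the period under the stated rules.
The 19 October 2013 filing falls after the 11 October 2013 deadline; the claim is time-barred.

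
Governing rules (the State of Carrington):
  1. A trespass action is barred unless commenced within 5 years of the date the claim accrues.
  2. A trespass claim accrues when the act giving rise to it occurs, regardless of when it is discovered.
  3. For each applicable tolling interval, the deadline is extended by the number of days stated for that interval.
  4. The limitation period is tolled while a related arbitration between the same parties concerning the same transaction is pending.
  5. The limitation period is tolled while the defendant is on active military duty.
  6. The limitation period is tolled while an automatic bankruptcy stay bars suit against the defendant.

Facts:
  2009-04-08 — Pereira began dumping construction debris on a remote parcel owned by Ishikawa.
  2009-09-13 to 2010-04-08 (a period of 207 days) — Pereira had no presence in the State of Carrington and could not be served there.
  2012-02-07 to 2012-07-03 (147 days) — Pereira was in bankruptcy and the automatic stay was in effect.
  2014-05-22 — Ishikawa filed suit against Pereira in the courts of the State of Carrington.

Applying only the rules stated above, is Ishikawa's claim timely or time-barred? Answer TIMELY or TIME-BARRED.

TIMELY

The limitation period began to run on 2009-04-08.
5 years from 2009-04-08 is 2014-04-08.
The automatic bankruptcy stay from 2012-02-07 to 2012-07-03 tolled the period for 147 days, extending the deadline to 2014-09-02.
The defendant's absence from the jurisdiction from 2009-09-13 to 2010-04-08 does not toll the period, because no stated rule makes the defendant's absence a tolling event.
Ishikawa filed on 2014-05-22, before the 2014-09-02 deadline, so the action is timely.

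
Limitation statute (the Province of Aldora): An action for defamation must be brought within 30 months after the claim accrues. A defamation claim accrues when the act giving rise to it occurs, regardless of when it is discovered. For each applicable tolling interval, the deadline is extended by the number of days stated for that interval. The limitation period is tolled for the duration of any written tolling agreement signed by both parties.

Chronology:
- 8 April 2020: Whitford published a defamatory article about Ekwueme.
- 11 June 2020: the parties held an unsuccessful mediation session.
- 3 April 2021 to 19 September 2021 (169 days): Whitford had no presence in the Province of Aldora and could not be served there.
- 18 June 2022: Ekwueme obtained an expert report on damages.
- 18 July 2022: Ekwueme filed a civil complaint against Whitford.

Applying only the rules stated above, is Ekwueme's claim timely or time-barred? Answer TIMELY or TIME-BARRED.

The claim accrued on 8 April 2020, the date of the act.
30 months from 8 April 2020 is 8 October 2022.
No stated provision tolls the period for the defendant's absence, so the interval from 3 April 2021 to 19 September 2021 has no effect on the deadline.
Nothing else in the chronology tolls or restarts the period.
The 18 July 2022 filing precedes the 8 October 2022 deadline; the claim is timely.

TIMELY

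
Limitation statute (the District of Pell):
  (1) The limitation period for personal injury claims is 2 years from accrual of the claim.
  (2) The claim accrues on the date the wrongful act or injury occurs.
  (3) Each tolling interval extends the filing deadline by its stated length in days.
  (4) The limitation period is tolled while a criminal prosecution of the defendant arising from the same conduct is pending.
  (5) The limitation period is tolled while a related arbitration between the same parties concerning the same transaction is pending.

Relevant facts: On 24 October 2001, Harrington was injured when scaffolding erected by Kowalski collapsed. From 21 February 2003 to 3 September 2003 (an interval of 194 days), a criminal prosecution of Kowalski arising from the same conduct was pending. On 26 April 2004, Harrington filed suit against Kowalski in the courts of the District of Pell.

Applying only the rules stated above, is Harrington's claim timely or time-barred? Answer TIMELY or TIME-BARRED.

The limitation period began to run on 24 October 2001.
2 years from 24 October 2001 is 24 October 2003.
Because the pending criminal prosecution ran from 21 February 2003 to 3 September 2003, the deadline is extended by 194 days to 5 May 2004.
The 26 April 2004 filing precedes the 5 May 2004 deadline; the claim is timely.

TIMELY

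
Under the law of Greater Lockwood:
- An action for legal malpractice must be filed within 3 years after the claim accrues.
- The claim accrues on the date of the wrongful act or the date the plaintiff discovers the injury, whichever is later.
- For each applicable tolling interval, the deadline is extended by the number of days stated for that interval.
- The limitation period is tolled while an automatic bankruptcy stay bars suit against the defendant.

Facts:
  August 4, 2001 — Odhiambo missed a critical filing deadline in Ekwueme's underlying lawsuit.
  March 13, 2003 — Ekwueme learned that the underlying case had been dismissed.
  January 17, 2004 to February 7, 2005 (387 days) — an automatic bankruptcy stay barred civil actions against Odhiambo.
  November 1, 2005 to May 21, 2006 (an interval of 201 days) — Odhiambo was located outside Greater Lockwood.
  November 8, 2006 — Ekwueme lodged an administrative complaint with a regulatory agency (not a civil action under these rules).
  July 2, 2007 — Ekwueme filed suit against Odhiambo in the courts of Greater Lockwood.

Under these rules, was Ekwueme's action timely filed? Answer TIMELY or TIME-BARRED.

TIME-BARRED

The claim accrued on March 13, 2003 — the later of the August 4, 2001 act and the March 13, 2003 discovery.
Adding the 3 years base period to March 13, 2003 gives a deadline of March 13, 2006, before any tolling.
The automatic bankruptcy stay from January 17, 2004 to February 7, 2005 tolled the period for 387 days, extending the deadline to April 4, 2007.
No stated provision tolls the period for the defendant's absence, so the interval from November 1, 2005 to May 21, 2006 has no effect on the deadline.
None of the other events listed affects the running of the period under the stated rules.
Ekwueme filed on July 2, 2007, after the April 4, 2007 deadline, so the action is time-barred.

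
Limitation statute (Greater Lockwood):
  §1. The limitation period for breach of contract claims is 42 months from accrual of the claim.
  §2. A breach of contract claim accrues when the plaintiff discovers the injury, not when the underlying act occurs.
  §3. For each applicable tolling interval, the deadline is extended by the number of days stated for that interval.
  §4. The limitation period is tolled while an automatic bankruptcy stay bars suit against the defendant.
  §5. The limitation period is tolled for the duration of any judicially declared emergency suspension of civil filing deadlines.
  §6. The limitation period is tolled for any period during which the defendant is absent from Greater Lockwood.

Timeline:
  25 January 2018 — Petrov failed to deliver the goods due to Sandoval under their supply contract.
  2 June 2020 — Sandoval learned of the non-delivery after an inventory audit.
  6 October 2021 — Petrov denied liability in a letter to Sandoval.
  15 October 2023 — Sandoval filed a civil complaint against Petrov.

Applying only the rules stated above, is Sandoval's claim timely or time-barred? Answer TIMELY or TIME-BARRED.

TIMELY

Under the discovery rule, the claim accrued on 2 June 2020, when Sandoval discovered the injury — not on the 25 January 2018 date of the underlying act.
Adding the 42 months base period to 2 June 2020 gives a deadline of 2 December 2023, before any tolling.
The other events in the timeline have no effect on the limitation period under the stated rules.
Sandoval filed on 15 October 2023, before the 2 December 2023 deadline, so the action is timely.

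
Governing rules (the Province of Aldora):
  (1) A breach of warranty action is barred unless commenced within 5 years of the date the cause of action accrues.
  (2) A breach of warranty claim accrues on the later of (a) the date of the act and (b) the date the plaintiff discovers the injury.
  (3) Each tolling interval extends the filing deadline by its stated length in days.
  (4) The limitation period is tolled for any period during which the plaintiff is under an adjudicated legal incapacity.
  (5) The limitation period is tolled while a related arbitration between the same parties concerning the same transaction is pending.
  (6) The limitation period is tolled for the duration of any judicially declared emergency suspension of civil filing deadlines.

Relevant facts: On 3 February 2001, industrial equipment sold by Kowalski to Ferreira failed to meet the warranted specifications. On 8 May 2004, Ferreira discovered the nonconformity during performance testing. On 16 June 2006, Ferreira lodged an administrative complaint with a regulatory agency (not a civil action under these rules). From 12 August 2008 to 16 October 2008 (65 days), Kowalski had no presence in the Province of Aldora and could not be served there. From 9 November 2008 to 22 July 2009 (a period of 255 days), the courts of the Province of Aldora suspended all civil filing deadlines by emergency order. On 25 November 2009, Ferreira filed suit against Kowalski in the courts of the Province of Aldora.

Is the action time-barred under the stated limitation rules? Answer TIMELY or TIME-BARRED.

Because discovery on 8 May 2004 post-dates the 3 February 2001 act, accrual under the later-of rule falls on 8 May 2004.
Adding the 5 years base period to 8 May 2004 gives a deadline of 8 May 2009, before any tolling.
Because the emergency suspension of filing deadlines ran from 9 November 2008 to 22 July 2009, the deadline is extended by 255 days to 18 January 2010.
The defendant's absence from the jurisdiction from 12 August 2008 to 16 October 2008 does not toll the period, because no stated rule makes the defendant's absence a tolling event.
Nothing else in the chronology tolls or restarts the period.
Filing on 25 November 2009 beat the 18 January 2010 deadline — the action is timely.

TIMELY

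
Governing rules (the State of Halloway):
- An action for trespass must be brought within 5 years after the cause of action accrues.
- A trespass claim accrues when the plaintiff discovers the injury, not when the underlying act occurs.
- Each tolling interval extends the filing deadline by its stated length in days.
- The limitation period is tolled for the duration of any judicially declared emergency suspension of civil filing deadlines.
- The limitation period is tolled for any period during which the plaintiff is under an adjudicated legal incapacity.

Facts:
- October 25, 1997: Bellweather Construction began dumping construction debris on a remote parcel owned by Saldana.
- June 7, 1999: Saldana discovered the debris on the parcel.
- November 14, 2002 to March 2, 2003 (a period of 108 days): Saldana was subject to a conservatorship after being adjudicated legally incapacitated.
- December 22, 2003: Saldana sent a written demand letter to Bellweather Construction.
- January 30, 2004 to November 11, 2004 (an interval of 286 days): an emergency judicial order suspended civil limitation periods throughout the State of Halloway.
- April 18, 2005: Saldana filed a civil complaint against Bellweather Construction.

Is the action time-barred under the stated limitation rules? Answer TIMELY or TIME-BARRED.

TIMELY

Under the discovery rule, the claim accrued on June 7, 1999, when Saldana discovered the injury — not on the October 25, 1997 date of the underlying act.
5 years from June 7, 1999 is June 7, 2004.
The period was tolled for 108 days by the plaintiff's legal incapacity (November 14, 2002 to March 2, 2003), pushing the deadline to September 23, 2004.
Because the emergency suspension of filing deadlines ran from January 30, 2004 to November 11, 2004, the deadline is extended by 286 days to July 6, 2005.
None of the other events listed affects the running of the period under the stated rules.
The April 18, 2005 filing precedes the July 6, 2005 deadline; the claim is timely.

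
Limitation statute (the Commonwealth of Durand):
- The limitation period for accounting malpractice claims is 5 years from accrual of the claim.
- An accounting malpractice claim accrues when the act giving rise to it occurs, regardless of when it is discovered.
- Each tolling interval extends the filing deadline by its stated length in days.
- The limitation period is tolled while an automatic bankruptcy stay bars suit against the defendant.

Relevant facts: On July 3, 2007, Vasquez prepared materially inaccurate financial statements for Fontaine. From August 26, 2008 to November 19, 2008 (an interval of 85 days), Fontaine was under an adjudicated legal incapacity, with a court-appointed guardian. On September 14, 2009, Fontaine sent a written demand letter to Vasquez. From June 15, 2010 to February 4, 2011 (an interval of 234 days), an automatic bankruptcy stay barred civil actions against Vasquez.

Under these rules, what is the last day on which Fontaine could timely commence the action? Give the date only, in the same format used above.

February 22, 2013

The limitation period began to run on July 3, 2007.
5 years from July 3, 2007 is July 3, 2012.
Because the automatic bankruptcy stay ran from June 15, 2010 to February 4, 2011, the deadline is extended by 234 days to February 22, 2013.
The plaintiff's legal incapacity from August 26, 2008 to November 19, 2008 does not toll the period, because no stated rule makes the plaintiff's incapacity a tolling event.
Nothing else in the chronology tolls or restarts the period.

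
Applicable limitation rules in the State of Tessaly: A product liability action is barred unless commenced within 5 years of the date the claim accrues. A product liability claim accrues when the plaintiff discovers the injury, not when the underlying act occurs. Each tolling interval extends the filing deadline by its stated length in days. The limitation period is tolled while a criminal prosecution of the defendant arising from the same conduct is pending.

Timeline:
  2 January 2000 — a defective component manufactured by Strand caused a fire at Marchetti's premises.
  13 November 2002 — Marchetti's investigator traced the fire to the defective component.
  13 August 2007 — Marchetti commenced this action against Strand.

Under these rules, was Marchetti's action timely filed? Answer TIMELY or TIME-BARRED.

Accrual is tied to discovery, so the period began on 13 November 2002 rather than on 2 January 2000 when the act occurred.
The untolled deadline — 5 years after 13 November 2002 — is 13 November 2007.
Marchetti filed on 13 August 2007, before the 13 November 2007 deadline, so the action is timely.

TIMELY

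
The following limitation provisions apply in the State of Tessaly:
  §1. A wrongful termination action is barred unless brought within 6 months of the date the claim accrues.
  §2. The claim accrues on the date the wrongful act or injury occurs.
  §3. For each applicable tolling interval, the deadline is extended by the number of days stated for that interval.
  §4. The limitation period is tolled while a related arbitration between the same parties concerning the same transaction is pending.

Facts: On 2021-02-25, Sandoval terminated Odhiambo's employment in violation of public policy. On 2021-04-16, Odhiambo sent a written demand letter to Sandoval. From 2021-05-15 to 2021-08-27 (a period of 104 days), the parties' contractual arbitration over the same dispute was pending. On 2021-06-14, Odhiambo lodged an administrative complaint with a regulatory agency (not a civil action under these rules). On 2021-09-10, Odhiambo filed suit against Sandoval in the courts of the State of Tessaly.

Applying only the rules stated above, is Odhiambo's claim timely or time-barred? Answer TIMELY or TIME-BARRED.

The claim accrued on 2021-02-25, the date of the act.
Adding the 6 months base period to 2021-02-25 gives a deadline of 2021-08-25, before any tolling.
Because the pending related arbitration ran from 2021-05-15 to 2021-08-27, the deadline is extended by 104 days to 2021-12-07.
Nothing else in the chronology tolls or restarts the period.
Odhiambo filed on 2021-09-10, before the 2021-12-07 deadline, so the action is timely.

TIMELY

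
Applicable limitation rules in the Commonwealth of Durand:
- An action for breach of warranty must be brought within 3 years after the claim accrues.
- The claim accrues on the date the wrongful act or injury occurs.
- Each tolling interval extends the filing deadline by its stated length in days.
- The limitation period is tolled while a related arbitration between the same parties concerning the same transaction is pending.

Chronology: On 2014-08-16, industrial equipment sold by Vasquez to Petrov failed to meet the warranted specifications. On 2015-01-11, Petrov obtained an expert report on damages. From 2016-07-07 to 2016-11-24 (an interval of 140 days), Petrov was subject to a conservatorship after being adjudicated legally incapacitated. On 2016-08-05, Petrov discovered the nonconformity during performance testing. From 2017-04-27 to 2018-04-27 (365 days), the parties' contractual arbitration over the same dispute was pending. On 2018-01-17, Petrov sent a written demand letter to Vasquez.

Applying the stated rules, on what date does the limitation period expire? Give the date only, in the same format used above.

2018-08-16

The claim accrued on 2014-08-16, when the wrongful act occurred; under the stated occurrence rule the 2016-08-05 discovery does not delay accrual.
Adding the 3 years base period to 2014-08-16 gives a deadline of 2017-08-16, before any tolling.
The period was tolled for 365 days by the pending related arbitration (2017-04-27 to 2018-04-27), pushing the deadline to 2018-08-16.
The plaintiff's legal incapacity from 2016-07-07 to 2016-11-24 does not toll the period, because no stated rule makes the plaintiff's incapacity a tolling event.
None of the other events listed affects the running of the period under the stated rules.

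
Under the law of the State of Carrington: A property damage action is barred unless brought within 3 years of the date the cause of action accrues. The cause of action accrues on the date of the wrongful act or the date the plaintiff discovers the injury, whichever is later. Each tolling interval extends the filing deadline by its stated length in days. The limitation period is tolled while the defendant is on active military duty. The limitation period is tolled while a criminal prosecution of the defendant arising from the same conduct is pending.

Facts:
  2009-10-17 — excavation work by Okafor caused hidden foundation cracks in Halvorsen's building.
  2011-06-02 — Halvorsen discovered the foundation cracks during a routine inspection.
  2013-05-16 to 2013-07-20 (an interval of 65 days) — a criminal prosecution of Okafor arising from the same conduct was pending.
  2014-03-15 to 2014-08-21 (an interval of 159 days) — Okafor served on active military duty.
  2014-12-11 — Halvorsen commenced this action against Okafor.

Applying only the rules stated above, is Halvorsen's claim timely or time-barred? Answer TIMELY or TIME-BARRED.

TIMELY

The claim accrued on 2011-06-02 — the later of the 2009-10-17 act and the 2011-06-02 discovery.
Adding the 3 years base period to 2011-06-02 gives a deadline of 2014-06-02, before any tolling.
Because the pending criminal prosecution ran from 2013-05-16 to 2013-07-20, the deadline is extended by 65 days to 2014-08-06.
The period was tolled for 159 days by the defendant's active military service (2014-03-15 to 2014-08-21), pushing the deadline to 2015-01-12.
The 2014-12-11 filing precedes the 2015-01-12 deadline; the claim is timely.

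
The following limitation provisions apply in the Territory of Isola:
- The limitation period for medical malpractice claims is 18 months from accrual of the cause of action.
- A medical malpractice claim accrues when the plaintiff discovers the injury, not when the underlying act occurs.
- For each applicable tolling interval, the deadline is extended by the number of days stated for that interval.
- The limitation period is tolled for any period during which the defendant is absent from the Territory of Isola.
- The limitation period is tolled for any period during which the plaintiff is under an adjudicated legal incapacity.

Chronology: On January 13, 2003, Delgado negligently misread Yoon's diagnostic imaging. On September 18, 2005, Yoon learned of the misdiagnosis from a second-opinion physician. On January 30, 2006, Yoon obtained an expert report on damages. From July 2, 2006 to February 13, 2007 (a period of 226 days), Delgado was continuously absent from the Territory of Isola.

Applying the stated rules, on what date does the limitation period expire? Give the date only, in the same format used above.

October 30, 2007

Under the discovery rule, the claim accrued on September 18, 2005, when Yoon discovered the injury — not on the January 13, 2003 date of the underlying act.
18 months from September 18, 2005 is March 18, 2007.
The period was tolled for 226 days by the defendant's absence from the jurisdiction (July 2, 2006 to February 13, 2007), pushing the deadline to October 30, 2007.
None of the other events listed affects the running of the period under the stated rules.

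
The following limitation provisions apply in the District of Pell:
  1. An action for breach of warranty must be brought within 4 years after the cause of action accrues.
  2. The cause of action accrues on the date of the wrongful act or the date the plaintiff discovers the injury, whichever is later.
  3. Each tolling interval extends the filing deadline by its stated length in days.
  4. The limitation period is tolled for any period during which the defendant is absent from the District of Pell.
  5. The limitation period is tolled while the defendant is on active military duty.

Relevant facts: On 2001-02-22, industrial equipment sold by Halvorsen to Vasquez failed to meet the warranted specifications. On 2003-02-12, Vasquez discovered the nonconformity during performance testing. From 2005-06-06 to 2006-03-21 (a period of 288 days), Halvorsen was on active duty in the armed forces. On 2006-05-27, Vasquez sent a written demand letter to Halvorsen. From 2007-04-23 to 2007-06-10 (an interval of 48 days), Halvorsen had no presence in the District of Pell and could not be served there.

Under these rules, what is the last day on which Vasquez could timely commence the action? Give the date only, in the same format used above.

Taking the later of the act (2001-02-22) and discovery (2003-02-12), the claim accrued on 2003-02-12.
The untolled deadline — 4 years after 2003-02-12 — is 2007-02-12.
The period was tolled for 288 days by the defendant's active military service (2005-06-06 to 2006-03-21), pushing the deadline to 2007-11-27.
Because the defendant's absence from the jurisdiction ran from 2007-04-23 to 2007-06-10, the deadline is extended by 48 days to 2008-01-14.
Nothing else in the chronology tolls or restarts the period.

2008-01-14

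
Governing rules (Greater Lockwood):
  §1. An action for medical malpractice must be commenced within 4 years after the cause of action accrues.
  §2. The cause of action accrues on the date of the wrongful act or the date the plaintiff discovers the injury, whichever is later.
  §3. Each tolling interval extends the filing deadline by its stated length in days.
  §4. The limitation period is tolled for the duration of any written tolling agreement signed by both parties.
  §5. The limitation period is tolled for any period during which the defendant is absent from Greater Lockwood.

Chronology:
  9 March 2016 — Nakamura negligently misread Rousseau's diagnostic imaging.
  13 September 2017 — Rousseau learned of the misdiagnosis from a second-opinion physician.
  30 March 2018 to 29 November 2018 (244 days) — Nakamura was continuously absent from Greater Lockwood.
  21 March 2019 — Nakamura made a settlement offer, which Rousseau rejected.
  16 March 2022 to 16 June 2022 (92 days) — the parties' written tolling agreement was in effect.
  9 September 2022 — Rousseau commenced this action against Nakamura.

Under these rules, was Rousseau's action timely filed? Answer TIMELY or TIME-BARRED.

Because discovery on 13 September 2017 post-dates the 9 March 2016 act, accrual under the later-of rule falls on 13 September 2017.
4 years from 13 September 2017 is 13 September 2021.
The defendant's absence from the jurisdiction from 30 March 2018 to 29 November 2018 tolled the period for 244 days, extending the deadline to 15 May 2022.
The written tolling agreement from 16 March 2022 to 16 June 2022 tolled the period for 92 days, extending the deadline to 15 August 2022.
The other events in the timeline have no effect on the limitation period under the stated rules.
The 9 September 2022 filing falls after the 15 August 2022 deadline; the claim is time-barred.

TIME-BARRED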